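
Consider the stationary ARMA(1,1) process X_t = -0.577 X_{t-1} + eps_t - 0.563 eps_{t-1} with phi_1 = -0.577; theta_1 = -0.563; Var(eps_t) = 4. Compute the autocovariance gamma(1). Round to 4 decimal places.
\gamma(1) = -9.0565

Multiply the model equation by X_{t-k} and take expectations. With theta_0 = psi_0 = 1 and psi_j the MA(infinity) weights, this gives
  gamma(k) - sum_i phi_i gamma(k-i) = c_k,
  c_k = sigma^2 * sum_{j=k..q} theta_j psi_{j-k}   (c_k = 0 for k > q),
using gamma(-m) = gamma(m).
psi-weights needed (psi_j = theta_j + sum_i phi_i psi_{j-i}):
  psi_1 = theta_1 + phi_1 = -0.563 + (-0.577) = -1.14
Right-hand sides:
  c_0 = sigma^2 (1 + theta_1 psi_1) = 4 * (1 + (-0.563)(-1.14)) = 4 * 1.64182 = 6.56728
  c_1 = sigma^2 theta_1 = 4 * (-0.563) = -2.252
  c_2 = 0
Equations for k = 0 and k = 1 (AR order 1):
  gamma(0) = phi_1 gamma(1) + c_0
  gamma(1) = phi_1 gamma(0) + c_1
Substituting the second into the first: gamma(0) (1 - phi_1^2) = c_0 + phi_1 c_1, so
  gamma(0) = (c_0 + phi_1 c_1) / (1 - phi_1^2) = (6.56728 + (-0.577)(-2.252)) / (1 - (-0.577)^2) = 7.866684 / 0.667071 = 11.792874.
  gamma(1) = phi_1 gamma(0) + c_1 = (-0.577)(11.792874) + (-2.252) = -9.056488.
Therefore gamma(1) = -9.0565 (to 4 decimal places).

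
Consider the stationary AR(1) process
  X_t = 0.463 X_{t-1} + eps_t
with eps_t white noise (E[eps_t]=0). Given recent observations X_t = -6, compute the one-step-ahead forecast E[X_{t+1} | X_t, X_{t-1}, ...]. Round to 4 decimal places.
E[X_{t+1} \mid \mathcal F_t] = -2.7780

For an AR(p) model X_t = c + sum_i phi_i X_{t-i} + eps_t, the
one-step-ahead conditional mean is
  E[X_{t+1} | X_t, ...] = c + sum_i phi_i X_{t+1-i}.
Substitute known values:
  E[X_{t+1} | ...] = (0.463) * (-6)
                   = -2.7780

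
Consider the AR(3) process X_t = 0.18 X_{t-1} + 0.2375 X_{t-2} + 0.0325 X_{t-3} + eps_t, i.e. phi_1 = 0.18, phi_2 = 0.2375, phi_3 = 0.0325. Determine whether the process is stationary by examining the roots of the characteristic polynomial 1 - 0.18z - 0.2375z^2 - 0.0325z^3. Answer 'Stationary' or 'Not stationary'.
\text{Stationary}

The AR(p) characteristic polynomial is P(z) = 1 - 0.18z - 0.2375z^2 - 0.0325z^3.
Stationarity requires all roots to lie outside the unit circle, i.e. |z| > 1 for every root.
Degree 3: look for a simple real root z0 first, then factor out (1 - z/z0) and solve the remaining quadratic.
Testing z0 = -4: P(-4) = 1 + (-0.18)(-4) + (-0.2375)(-4)^2 + (-0.0325)(-4)^3
  = 1 + (0.72) + (-3.8) + (2.08) = 0.  So z_0 = -4 is a root, |z_0| = 4.
Divide out the factor (1 + 0.25 z) = (1 - z/z0) (since 1/z0 = -0.25):
  P(z) = (1 + 0.25 z)(1 + (-0.43) z + (-0.13) z^2)
  [check: z-coef -0.43 - (-0.25) = -0.18; z^2-coef -0.13 - (-0.25)(-0.43) = -0.2375; z^3-coef -(-0.25)(-0.13) = -0.0325.]
Remaining roots from the quadratic factor 1 + (-0.43) z + (-0.13) z^2:
  Set 1 + (-0.43) z + (-0.13) z^2 = 0, i.e. a z^2 + b z + c = 0 with a = -0.13, b = -0.43, c = 1.
  Discriminant D = b^2 - 4ac = (-0.43)^2 - 4*(-0.13)*1 = 0.1849 - (-0.52) = 0.7049.
  D >= 0, so the roots are real: z = (-b +/- sqrt(D)) / (2a) = (0.43 +/- 0.839583) / (-0.26).
    z_1 = (0.43 + 0.839583) / (-0.26) = -4.883,   |z_1| = 4.883.
    z_2 = (0.43 - 0.839583) / (-0.26) = 1.5753,   |z_2| = 1.5753.
Moduli of all roots: 4.0000, 4.8830, 1.5753.
All moduli strictly greater than 1? Yes.
Verdict: Stationary.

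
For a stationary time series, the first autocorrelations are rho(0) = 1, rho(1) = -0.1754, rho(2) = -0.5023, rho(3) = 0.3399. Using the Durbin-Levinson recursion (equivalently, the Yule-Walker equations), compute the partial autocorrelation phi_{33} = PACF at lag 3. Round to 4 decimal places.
\phi_{33} = 0.1581

The PACF at lag k is phi_{kk}, the last component of the solution
to the Yule-Walker system G_k phi = r_k where
  (G_k)_{ij} = rho(|i - j|), (r_k)_i = rho(i), i,j = 1..k.
Equivalently, Durbin-Levinson gives phi_{kk} iteratively:
  phi_{11} = rho(1)
  phi_{kk} = [rho(k) - sum_{j=1..k-1} phi_{k-1,j} rho(k-j)]
            / [1 - sum_{j=1..k-1} phi_{k-1,j} rho(j)],
  phi_{k,j} = phi_{k-1,j} - phi_{kk} phi_{k-1,k-j},  j = 1..k-1.
Step k = 1:
  phi_11 = rho(1) = -0.1754.
Step k = 2:
  phi_22 = [rho(2) - phi_11 rho(1)] / [1 - phi_11 rho(1)] = [-0.5023 - (-0.1754)(-0.1754)] / [1 - (-0.1754)(-0.1754)]
         = -0.53306516 / 0.96923484 = -0.549986.
  Update: phi_21 = phi_11 - phi_22 phi_11 = -0.1754 - (-0.549986)(-0.1754) = -0.271867.
Step k = 3:
  phi_33 = [rho(3) - phi_21 rho(2) - phi_22 rho(1)] / [1 - phi_21 rho(1) - phi_22 rho(2)]
    numerator   = 0.3399 - (-0.271867)(-0.5023) - (-0.549986)(-0.1754) = 0.10687351
    denominator = 1 - (-0.271867)(-0.1754) - (-0.549986)(-0.5023) = 0.6760567
  phi_33 = 0.10687351 / 0.6760567 = 0.1581.
Therefore phi_{33} = 0.1581.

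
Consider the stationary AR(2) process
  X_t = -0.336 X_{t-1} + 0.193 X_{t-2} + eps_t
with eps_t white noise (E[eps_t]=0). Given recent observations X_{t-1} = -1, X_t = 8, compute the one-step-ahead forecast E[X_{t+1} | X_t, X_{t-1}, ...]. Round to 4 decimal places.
E[X_{t+1} \mid \mathcal F_t] = -2.8810

For an AR(p) model X_t = c + sum_i phi_i X_{t-i} + eps_t, the
one-step-ahead conditional mean is
  E[X_{t+1} | X_t, ...] = c + sum_i phi_i X_{t+1-i}.
Substitute known values:
  E[X_{t+1} | ...] = (-0.336) * (8) + (0.193) * (-1)
                   = -2.8810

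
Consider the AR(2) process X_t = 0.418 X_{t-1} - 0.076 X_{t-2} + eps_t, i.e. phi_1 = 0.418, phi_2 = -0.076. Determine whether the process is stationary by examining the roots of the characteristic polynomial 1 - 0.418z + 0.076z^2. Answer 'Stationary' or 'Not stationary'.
\text{Stationary}

The AR(p) characteristic polynomial is P(z) = 1 - 0.418z + 0.076z^2.
Stationarity requires all roots to lie outside the unit circle, i.e. |z| > 1 for every root.
Set 1 + (-0.418) z + (0.076) z^2 = 0, i.e. a z^2 + b z + c = 0 with a = 0.076, b = -0.418, c = 1.
Discriminant D = b^2 - 4ac = (-0.418)^2 - 4*(0.076)*1 = 0.174724 - (0.304) = -0.129276.
D < 0, so the roots are the complex-conjugate pair z = (-b +/- i sqrt(-D)) / (2a) = 2.75 +/- 2.3655i.
For a conjugate pair |z|^2 = z * conj(z) = (product of roots) = c/a = 1/(0.076) = 13.157895, so |z| = sqrt(13.157895) = 3.6274 for both roots.
Moduli of all roots: 3.6274, 3.6274.
All moduli strictly greater than 1? Yes.
Verdict: Stationary.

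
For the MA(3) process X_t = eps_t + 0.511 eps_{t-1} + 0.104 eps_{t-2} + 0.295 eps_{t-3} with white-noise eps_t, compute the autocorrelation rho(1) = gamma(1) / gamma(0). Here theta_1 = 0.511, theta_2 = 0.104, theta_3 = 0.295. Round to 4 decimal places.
\rho(1) = 0.4377

For an MA(q) process with theta_0 = 1, the autocovariance is
  gamma(k) = sigma^2 * sum_{i=0..q-k} theta_i * theta_{i+k},
and rho(k) = gamma(k) / gamma(0). Sigma^2 cancels.
  numerator   = (1)*(0.511) + (0.511)*(0.104) + (0.104)*(0.295) = 0.594824.
  denominator = (1)^2 + (0.511)^2 + (0.104)^2 + (0.295)^2 = 1.358962.
  rho(1) = 0.594824 / 1.358962 = 0.4377.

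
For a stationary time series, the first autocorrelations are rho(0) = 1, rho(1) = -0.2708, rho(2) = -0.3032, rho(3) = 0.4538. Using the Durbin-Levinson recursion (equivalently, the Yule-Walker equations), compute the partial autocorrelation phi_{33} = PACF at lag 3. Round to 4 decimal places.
\phi_{33} = 0.2951

The PACF at lag k is phi_{kk}, the last component of the solution
to the Yule-Walker system G_k phi = r_k where
  (G_k)_{ij} = rho(|i - j|), (r_k)_i = rho(i), i,j = 1..k.
Equivalently, Durbin-Levinson gives phi_{kk} iteratively:
  phi_{11} = rho(1)
  phi_{kk} = [rho(k) - sum_{j=1..k-1} phi_{k-1,j} rho(k-j)]
            / [1 - sum_{j=1..k-1} phi_{k-1,j} rho(j)],
  phi_{k,j} = phi_{k-1,j} - phi_{kk} phi_{k-1,k-j},  j = 1..k-1.
Step k = 1:
  phi_11 = rho(1) = -0.2708.
Step k = 2:
  phi_22 = [rho(2) - phi_11 rho(1)] / [1 - phi_11 rho(1)] = [-0.3032 - (-0.2708)(-0.2708)] / [1 - (-0.2708)(-0.2708)]
         = -0.37653264 / 0.92666736 = -0.40633.
  Update: phi_21 = phi_11 - phi_22 phi_11 = -0.2708 - (-0.40633)(-0.2708) = -0.380834.
Step k = 3:
  phi_33 = [rho(3) - phi_21 rho(2) - phi_22 rho(1)] / [1 - phi_21 rho(1) - phi_22 rho(2)]
    numerator   = 0.4538 - (-0.380834)(-0.3032) - (-0.40633)(-0.2708) = 0.22829696
    denominator = 1 - (-0.380834)(-0.2708) - (-0.40633)(-0.3032) = 0.7736709
  phi_33 = 0.22829696 / 0.7736709 = 0.2951.
Therefore phi_{33} = 0.2951.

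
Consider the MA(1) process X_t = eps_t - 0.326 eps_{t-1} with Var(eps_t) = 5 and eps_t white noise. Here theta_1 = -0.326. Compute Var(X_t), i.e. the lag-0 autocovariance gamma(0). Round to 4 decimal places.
\gamma(0) = 5.5314

For an MA(q) process X_t = eps_t + sum_i theta_i eps_{t-i} with
Var(eps_t) = sigma^2, the variance is
  gamma(0) = sigma^2 * (1 + sum_i theta_i^2).
  sum_i theta_i^2 = (-0.326)^2 = 0.106276.
  gamma(0) = 5 * (1 + 0.106276) = 5 * 1.106276 = 5.53138, which rounds to 5.5314.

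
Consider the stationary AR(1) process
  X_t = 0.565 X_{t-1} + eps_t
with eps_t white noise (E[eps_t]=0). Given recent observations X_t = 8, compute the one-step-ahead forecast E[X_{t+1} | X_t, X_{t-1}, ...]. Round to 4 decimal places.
E[X_{t+1} \mid \mathcal F_t] = 4.5200

For an AR(p) model X_t = c + sum_i phi_i X_{t-i} + eps_t, the
one-step-ahead conditional mean is
  E[X_{t+1} | X_t, ...] = c + sum_i phi_i X_{t+1-i}.
Substitute known values:
  E[X_{t+1} | ...] = (0.565) * (8)
                   = 4.5200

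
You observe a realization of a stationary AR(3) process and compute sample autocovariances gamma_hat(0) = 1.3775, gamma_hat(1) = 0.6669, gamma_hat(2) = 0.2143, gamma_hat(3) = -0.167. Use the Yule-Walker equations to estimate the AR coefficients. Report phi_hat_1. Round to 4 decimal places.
\hat\phi_{1} = 0.5130

The Yule-Walker equations for an AR(p) process read, in matrix form,
  Gamma_p phi = r_p,   with   (Gamma_p)_{ij} = gamma(|i - j|),
                       (r_p)_i = gamma(i),   i,j = 1..p.
Substitute the sample gammas (Toeplitz matrix and right-hand side of size 3):
  Gamma_p = [[1.3775, 0.6669, 0.2143], [0.6669, 1.3775, 0.6669], [0.2143, 0.6669, 1.3775]]
  r_p     = [0.6669, 0.2143, -0.167]
Written out (R1..R3):
  (R1) 1.3775 phi_1 + 0.6669 phi_2 + 0.2143 phi_3 = 0.6669
  (R2) 0.6669 phi_1 + 1.3775 phi_2 + 0.6669 phi_3 = 0.2143
  (R3) 0.2143 phi_1 + 0.6669 phi_2 + 1.3775 phi_3 = -0.167
Gaussian elimination:
  R2 <- R2 - (0.6669/1.3775) R1 = R2 - (0.484138) R1:  1.054628 phi_2 + 0.563149 phi_3 = -0.108572
  R3 <- R3 - (0.2143/1.3775) R1 = R3 - (0.155572) R1:  0.563149 phi_2 + 1.344161 phi_3 = -0.270751
  R3 <- R3 - (0.563149/1.054628) R2 = R3 - (0.533979) R2:  1.043451 phi_3 = -0.212776
Back-substitution:
  phi_hat_3 = -0.212776 / 1.043451 = -0.203915
  phi_hat_2 = (-0.108572 - (0.563149)(-0.203915)) / 1.054628 = 0.005939
  phi_hat_1 = (0.6669 - (0.6669)(0.005939) - (0.2143)(-0.203915)) / 1.3775 = 0.512986
So phi_hat = [0.5130, 0.0059, -0.2039].
Therefore phi_hat_1 = 0.5130.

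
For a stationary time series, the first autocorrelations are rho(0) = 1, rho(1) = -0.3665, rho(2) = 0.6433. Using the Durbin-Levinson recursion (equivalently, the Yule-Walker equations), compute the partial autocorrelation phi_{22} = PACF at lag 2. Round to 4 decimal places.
\phi_{22} = 0.5880

The PACF at lag k is phi_{kk}, the last component of the solution
to the Yule-Walker system G_k phi = r_k where
  (G_k)_{ij} = rho(|i - j|), (r_k)_i = rho(i), i,j = 1..k.
Equivalently, Durbin-Levinson gives phi_{kk} iteratively:
  phi_{11} = rho(1)
  phi_{kk} = [rho(k) - sum_{j=1..k-1} phi_{k-1,j} rho(k-j)]
            / [1 - sum_{j=1..k-1} phi_{k-1,j} rho(j)],
  phi_{k,j} = phi_{k-1,j} - phi_{kk} phi_{k-1,k-j},  j = 1..k-1.
Step k = 1:
  phi_11 = rho(1) = -0.3665.
Step k = 2:
  phi_22 = [rho(2) - phi_11 rho(1)] / [1 - phi_11 rho(1)] = [0.6433 - (-0.3665)(-0.3665)] / [1 - (-0.3665)(-0.3665)]
         = 0.50897775 / 0.86567775 = 0.588.
Therefore phi_{22} = 0.5880.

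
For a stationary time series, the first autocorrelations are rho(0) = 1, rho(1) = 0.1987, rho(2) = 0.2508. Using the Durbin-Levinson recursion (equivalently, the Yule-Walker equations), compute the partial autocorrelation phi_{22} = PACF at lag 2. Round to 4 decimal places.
\phi_{22} = 0.2200

The PACF at lag k is phi_{kk}, the last component of the solution
to the Yule-Walker system G_k phi = r_k where
  (G_k)_{ij} = rho(|i - j|), (r_k)_i = rho(i), i,j = 1..k.
Equivalently, Durbin-Levinson gives phi_{kk} iteratively:
  phi_{11} = rho(1)
  phi_{kk} = [rho(k) - sum_{j=1..k-1} phi_{k-1,j} rho(k-j)]
            / [1 - sum_{j=1..k-1} phi_{k-1,j} rho(j)],
  phi_{k,j} = phi_{k-1,j} - phi_{kk} phi_{k-1,k-j},  j = 1..k-1.
Step k = 1:
  phi_11 = rho(1) = 0.1987.
Step k = 2:
  phi_22 = [rho(2) - phi_11 rho(1)] / [1 - phi_11 rho(1)] = [0.2508 - (0.1987)(0.1987)] / [1 - (0.1987)(0.1987)]
         = 0.21131831 / 0.96051831 = 0.22.
Therefore phi_{22} = 0.2200.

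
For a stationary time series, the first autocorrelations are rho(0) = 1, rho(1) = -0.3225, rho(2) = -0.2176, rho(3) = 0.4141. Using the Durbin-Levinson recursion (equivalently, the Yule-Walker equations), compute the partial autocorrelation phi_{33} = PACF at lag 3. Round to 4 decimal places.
\phi_{33} = 0.2600

The PACF at lag k is phi_{kk}, the last component of the solution
to the Yule-Walker system G_k phi = r_k where
  (G_k)_{ij} = rho(|i - j|), (r_k)_i = rho(i), i,j = 1..k.
Equivalently, Durbin-Levinson gives phi_{kk} iteratively:
  phi_{11} = rho(1)
  phi_{kk} = [rho(k) - sum_{j=1..k-1} phi_{k-1,j} rho(k-j)]
            / [1 - sum_{j=1..k-1} phi_{k-1,j} rho(j)],
  phi_{k,j} = phi_{k-1,j} - phi_{kk} phi_{k-1,k-j},  j = 1..k-1.
Step k = 1:
  phi_11 = rho(1) = -0.3225.
Step k = 2:
  phi_22 = [rho(2) - phi_11 rho(1)] / [1 - phi_11 rho(1)] = [-0.2176 - (-0.3225)(-0.3225)] / [1 - (-0.3225)(-0.3225)]
         = -0.32160625 / 0.89599375 = -0.358938.
  Update: phi_21 = phi_11 - phi_22 phi_11 = -0.3225 - (-0.358938)(-0.3225) = -0.438258.
Step k = 3:
  phi_33 = [rho(3) - phi_21 rho(2) - phi_22 rho(1)] / [1 - phi_21 rho(1) - phi_22 rho(2)]
    numerator   = 0.4141 - (-0.438258)(-0.2176) - (-0.358938)(-0.3225) = 0.20297764
    denominator = 1 - (-0.438258)(-0.3225) - (-0.358938)(-0.2176) = 0.78055703
  phi_33 = 0.20297764 / 0.78055703 = 0.26.
Therefore phi_{33} = 0.2600.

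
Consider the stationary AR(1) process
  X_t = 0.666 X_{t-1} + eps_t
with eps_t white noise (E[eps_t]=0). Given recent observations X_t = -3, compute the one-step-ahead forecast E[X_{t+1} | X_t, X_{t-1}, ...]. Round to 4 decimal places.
E[X_{t+1} \mid \mathcal F_t] = -1.9980

For an AR(p) model X_t = c + sum_i phi_i X_{t-i} + eps_t, the
one-step-ahead conditional mean is
  E[X_{t+1} | X_t, ...] = c + sum_i phi_i X_{t+1-i}.
Substitute known values:
  E[X_{t+1} | ...] = (0.666) * (-3)
                   = -1.9980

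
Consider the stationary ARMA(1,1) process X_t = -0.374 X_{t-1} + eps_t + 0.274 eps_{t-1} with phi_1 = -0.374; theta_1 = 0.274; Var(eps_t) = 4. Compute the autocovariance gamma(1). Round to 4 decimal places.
\gamma(1) = -0.4174

Multiply the model equation by X_{t-k} and take expectations. With theta_0 = psi_0 = 1 and psi_j the MA(infinity) weights, this gives
  gamma(k) - sum_i phi_i gamma(k-i) = c_k,
  c_k = sigma^2 * sum_{j=k..q} theta_j psi_{j-k}   (c_k = 0 for k > q),
using gamma(-m) = gamma(m).
psi-weights needed (psi_j = theta_j + sum_i phi_i psi_{j-i}):
  psi_1 = theta_1 + phi_1 = 0.274 + (-0.374) = -0.1
Right-hand sides:
  c_0 = sigma^2 (1 + theta_1 psi_1) = 4 * (1 + (0.274)(-0.1)) = 4 * 0.9726 = 3.8904
  c_1 = sigma^2 theta_1 = 4 * (0.274) = 1.096
  c_2 = 0
Equations for k = 0 and k = 1 (AR order 1):
  gamma(0) = phi_1 gamma(1) + c_0
  gamma(1) = phi_1 gamma(0) + c_1
Substituting the second into the first: gamma(0) (1 - phi_1^2) = c_0 + phi_1 c_1, so
  gamma(0) = (c_0 + phi_1 c_1) / (1 - phi_1^2) = (3.8904 + (-0.374)(1.096)) / (1 - (-0.374)^2) = 3.480496 / 0.860124 = 4.046505.
  gamma(1) = phi_1 gamma(0) + c_1 = (-0.374)(4.046505) + (1.096) = -0.417393.
Therefore gamma(1) = -0.4174 (to 4 decimal places).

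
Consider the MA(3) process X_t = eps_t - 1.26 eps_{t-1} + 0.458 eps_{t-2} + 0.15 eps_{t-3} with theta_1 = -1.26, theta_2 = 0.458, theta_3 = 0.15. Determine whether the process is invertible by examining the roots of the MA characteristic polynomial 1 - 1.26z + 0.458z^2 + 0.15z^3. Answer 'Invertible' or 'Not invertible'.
\text{Invertible}

The MA(q) characteristic polynomial is P(z) = 1 - 1.26z + 0.458z^2 + 0.15z^3.
Invertibility requires all roots to lie outside the unit circle, i.e. |z| > 1 for every root.
Degree 3: look for a simple real root z0 first, then factor out (1 - z/z0) and solve the remaining quadratic.
Testing z0 = -5: P(-5) = 1 + (-1.26)(-5) + (0.458)(-5)^2 + (0.15)(-5)^3
  = 1 + (6.3) + (11.45) + (-18.75) = 0.  So z_0 = -5 is a root, |z_0| = 5.
Divide out the factor (1 + 0.2 z) = (1 - z/z0) (since 1/z0 = -0.2):
  P(z) = (1 + 0.2 z)(1 + (-1.46) z + (0.75) z^2)
  [check: z-coef -1.46 - (-0.2) = -1.26; z^2-coef 0.75 - (-0.2)(-1.46) = 0.458; z^3-coef -(-0.2)(0.75) = 0.15.]
Remaining roots from the quadratic factor 1 + (-1.46) z + (0.75) z^2:
  Set 1 + (-1.46) z + (0.75) z^2 = 0, i.e. a z^2 + b z + c = 0 with a = 0.75, b = -1.46, c = 1.
  Discriminant D = b^2 - 4ac = (-1.46)^2 - 4*(0.75)*1 = 2.1316 - (3) = -0.8684.
  D < 0, so the roots are the complex-conjugate pair z = (-b +/- i sqrt(-D)) / (2a) = 0.9733 +/- 0.6213i.
  For a conjugate pair |z|^2 = z * conj(z) = (product of roots) = c/a = 1/(0.75) = 1.333333, so |z| = sqrt(1.333333) = 1.1547 for both roots.
Moduli of all roots: 5.0000, 1.1547, 1.1547.
All moduli strictly greater than 1? Yes.
Verdict: Invertible.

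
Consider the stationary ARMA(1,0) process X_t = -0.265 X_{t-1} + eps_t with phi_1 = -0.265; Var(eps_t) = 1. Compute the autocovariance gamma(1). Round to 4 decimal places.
\gamma(1) = -0.2850

Multiply the model equation by X_{t-k} and take expectations. With theta_0 = psi_0 = 1 and psi_j the MA(infinity) weights, this gives
  gamma(k) - sum_i phi_i gamma(k-i) = c_k,
  c_k = sigma^2 * sum_{j=k..q} theta_j psi_{j-k}   (c_k = 0 for k > q),
using gamma(-m) = gamma(m).
Pure AR (q = 0): c_0 = sigma^2 = 1, c_k = 0 for k >= 1.
Equations for k = 0 and k = 1 (AR order 1):
  gamma(0) = phi_1 gamma(1) + c_0
  gamma(1) = phi_1 gamma(0) + c_1
Substituting the second into the first: gamma(0) (1 - phi_1^2) = c_0 + phi_1 c_1, so
  gamma(0) = c_0 / (1 - phi_1^2) = 1 / (1 - (-0.265)^2) = 1 / 0.929775 = 1.075529.
  gamma(1) = phi_1 gamma(0) = (-0.265)(1.075529) = -0.285015.
Therefore gamma(1) = -0.2850 (to 4 decimal places).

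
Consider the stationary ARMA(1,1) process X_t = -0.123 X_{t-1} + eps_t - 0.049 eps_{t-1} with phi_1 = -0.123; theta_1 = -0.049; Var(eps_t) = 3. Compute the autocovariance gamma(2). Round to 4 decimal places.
\gamma(2) = 0.0648

Multiply the model equation by X_{t-k} and take expectations. With theta_0 = psi_0 = 1 and psi_j the MA(infinity) weights, this gives
  gamma(k) - sum_i phi_i gamma(k-i) = c_k,
  c_k = sigma^2 * sum_{j=k..q} theta_j psi_{j-k}   (c_k = 0 for k > q),
using gamma(-m) = gamma(m).
psi-weights needed (psi_j = theta_j + sum_i phi_i psi_{j-i}):
  psi_1 = theta_1 + phi_1 = -0.049 + (-0.123) = -0.172
Right-hand sides:
  c_0 = sigma^2 (1 + theta_1 psi_1) = 3 * (1 + (-0.049)(-0.172)) = 3 * 1.008428 = 3.025284
  c_1 = sigma^2 theta_1 = 3 * (-0.049) = -0.147
  c_2 = 0
Equations for k = 0 and k = 1 (AR order 1):
  gamma(0) = phi_1 gamma(1) + c_0
  gamma(1) = phi_1 gamma(0) + c_1
Substituting the second into the first: gamma(0) (1 - phi_1^2) = c_0 + phi_1 c_1, so
  gamma(0) = (c_0 + phi_1 c_1) / (1 - phi_1^2) = (3.025284 + (-0.123)(-0.147)) / (1 - (-0.123)^2) = 3.043365 / 0.984871 = 3.090115.
  gamma(1) = phi_1 gamma(0) + c_1 = (-0.123)(3.090115) + (-0.147) = -0.527084.
For k = 2 (> q): gamma(2) = phi_1 gamma(1) = (-0.123)(-0.527084) = 0.064831.
Therefore gamma(2) = 0.0648 (to 4 decimal places).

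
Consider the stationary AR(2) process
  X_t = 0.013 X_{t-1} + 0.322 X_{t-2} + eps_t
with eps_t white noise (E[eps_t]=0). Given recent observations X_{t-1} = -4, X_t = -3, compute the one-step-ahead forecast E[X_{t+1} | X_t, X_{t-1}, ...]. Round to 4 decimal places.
E[X_{t+1} \mid \mathcal F_t] = -1.3270

For an AR(p) model X_t = c + sum_i phi_i X_{t-i} + eps_t, the
one-step-ahead conditional mean is
  E[X_{t+1} | X_t, ...] = c + sum_i phi_i X_{t+1-i}.
Substitute known values:
  E[X_{t+1} | ...] = (0.013) * (-3) + (0.322) * (-4)
                   = -1.3270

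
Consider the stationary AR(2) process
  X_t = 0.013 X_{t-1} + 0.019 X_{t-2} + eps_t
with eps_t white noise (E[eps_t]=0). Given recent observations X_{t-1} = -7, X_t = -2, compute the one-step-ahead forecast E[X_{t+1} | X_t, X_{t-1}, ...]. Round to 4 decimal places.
E[X_{t+1} \mid \mathcal F_t] = -0.1590

For an AR(p) model X_t = c + sum_i phi_i X_{t-i} + eps_t, the
one-step-ahead conditional mean is
  E[X_{t+1} | X_t, ...] = c + sum_i phi_i X_{t+1-i}.
Substitute known values:
  E[X_{t+1} | ...] = (0.013) * (-2) + (0.019) * (-7)
                   = -0.1590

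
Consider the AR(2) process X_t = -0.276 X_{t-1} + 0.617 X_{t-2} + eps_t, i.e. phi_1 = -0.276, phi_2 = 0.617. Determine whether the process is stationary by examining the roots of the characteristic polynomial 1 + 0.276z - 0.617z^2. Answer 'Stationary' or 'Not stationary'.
\text{Stationary}

The AR(p) characteristic polynomial is P(z) = 1 + 0.276z - 0.617z^2.
Stationarity requires all roots to lie outside the unit circle, i.e. |z| > 1 for every root.
Set 1 + (0.276) z + (-0.617) z^2 = 0, i.e. a z^2 + b z + c = 0 with a = -0.617, b = 0.276, c = 1.
Discriminant D = b^2 - 4ac = (0.276)^2 - 4*(-0.617)*1 = 0.076176 - (-2.468) = 2.544176.
D >= 0, so the roots are real: z = (-b +/- sqrt(D)) / (2a) = (-0.276 +/- 1.595047) / (-1.234).
  z_1 = (-0.276 + 1.595047) / (-1.234) = -1.0689,   |z_1| = 1.0689.
  z_2 = (-0.276 - 1.595047) / (-1.234) = 1.5162,   |z_2| = 1.5162.
Moduli of all roots: 1.0689, 1.5162.
All moduli strictly greater than 1? Yes.
Verdict: Stationary.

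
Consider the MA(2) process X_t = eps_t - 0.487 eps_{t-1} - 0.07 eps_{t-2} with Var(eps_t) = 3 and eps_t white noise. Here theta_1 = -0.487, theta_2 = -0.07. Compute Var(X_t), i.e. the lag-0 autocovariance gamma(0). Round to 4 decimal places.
\gamma(0) = 3.7262

For an MA(q) process X_t = eps_t + sum_i theta_i eps_{t-i} with
Var(eps_t) = sigma^2, the variance is
  gamma(0) = sigma^2 * (1 + sum_i theta_i^2).
  sum_i theta_i^2 = (-0.487)^2 + (-0.07)^2 = 0.237169 + 0.0049 = 0.242069.
  gamma(0) = 3 * (1 + 0.242069) = 3 * 1.242069 = 3.726207, which rounds to 3.7262.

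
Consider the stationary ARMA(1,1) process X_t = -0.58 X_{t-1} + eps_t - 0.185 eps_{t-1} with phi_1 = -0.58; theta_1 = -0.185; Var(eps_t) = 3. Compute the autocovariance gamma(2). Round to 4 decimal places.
\gamma(2) = 2.2211

Multiply the model equation by X_{t-k} and take expectations. With theta_0 = psi_0 = 1 and psi_j the MA(infinity) weights, this gives
  gamma(k) - sum_i phi_i gamma(k-i) = c_k,
  c_k = sigma^2 * sum_{j=k..q} theta_j psi_{j-k}   (c_k = 0 for k > q),
using gamma(-m) = gamma(m).
psi-weights needed (psi_j = theta_j + sum_i phi_i psi_{j-i}):
  psi_1 = theta_1 + phi_1 = -0.185 + (-0.58) = -0.765
Right-hand sides:
  c_0 = sigma^2 (1 + theta_1 psi_1) = 3 * (1 + (-0.185)(-0.765)) = 3 * 1.141525 = 3.424575
  c_1 = sigma^2 theta_1 = 3 * (-0.185) = -0.555
  c_2 = 0
Equations for k = 0 and k = 1 (AR order 1):
  gamma(0) = phi_1 gamma(1) + c_0
  gamma(1) = phi_1 gamma(0) + c_1
Substituting the second into the first: gamma(0) (1 - phi_1^2) = c_0 + phi_1 c_1, so
  gamma(0) = (c_0 + phi_1 c_1) / (1 - phi_1^2) = (3.424575 + (-0.58)(-0.555)) / (1 - (-0.58)^2) = 3.746475 / 0.6636 = 5.645683.
  gamma(1) = phi_1 gamma(0) + c_1 = (-0.58)(5.645683) + (-0.555) = -3.829496.
For k = 2 (> q): gamma(2) = phi_1 gamma(1) = (-0.58)(-3.829496) = 2.221108.
Therefore gamma(2) = 2.2211 (to 4 decimal places).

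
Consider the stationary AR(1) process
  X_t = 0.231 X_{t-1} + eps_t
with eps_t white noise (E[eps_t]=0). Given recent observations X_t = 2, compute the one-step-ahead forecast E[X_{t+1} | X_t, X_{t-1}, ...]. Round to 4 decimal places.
E[X_{t+1} \mid \mathcal F_t] = 0.4620

For an AR(p) model X_t = c + sum_i phi_i X_{t-i} + eps_t, the
one-step-ahead conditional mean is
  E[X_{t+1} | X_t, ...] = c + sum_i phi_i X_{t+1-i}.
Substitute known values:
  E[X_{t+1} | ...] = (0.231) * (2)
                   = 0.4620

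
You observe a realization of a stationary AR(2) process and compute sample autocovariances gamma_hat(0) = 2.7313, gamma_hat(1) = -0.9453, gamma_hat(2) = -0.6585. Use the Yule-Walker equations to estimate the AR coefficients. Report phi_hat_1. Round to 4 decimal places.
\hat\phi_{1} = -0.4880

The Yule-Walker equations for an AR(p) process read, in matrix form,
  Gamma_p phi = r_p,   with   (Gamma_p)_{ij} = gamma(|i - j|),
                       (r_p)_i = gamma(i),   i,j = 1..p.
Substitute the sample gammas (Toeplitz matrix and right-hand side of size 2):
  Gamma_p = [[2.7313, -0.9453], [-0.9453, 2.7313]]
  r_p     = [-0.9453, -0.6585]
Written out:
  2.7313 phi_1 - 0.9453 phi_2 = -0.9453
  -0.9453 phi_1 + 2.7313 phi_2 = -0.6585
Solve by Cramer's rule:
  det = gamma(0)^2 - gamma(1)^2 = (2.7313)^2 - (-0.9453)^2 = 7.45999969 - 0.89359209 = 6.5664076
  phi_hat_1 = [gamma(1) gamma(0) - gamma(1) gamma(2)] / det = [(-0.9453)(2.7313) - (-0.9453)(-0.6585)] / 6.5664076 = -3.20437794 / 6.5664076 = -0.488
  phi_hat_2 = [gamma(0) gamma(2) - gamma(1)^2] / det = [(2.7313)(-0.6585) - (-0.9453)^2] / 6.5664076 = -2.69215314 / 6.5664076 = -0.41
So phi_hat = [-0.4880, -0.4100].
Therefore phi_hat_1 = -0.4880.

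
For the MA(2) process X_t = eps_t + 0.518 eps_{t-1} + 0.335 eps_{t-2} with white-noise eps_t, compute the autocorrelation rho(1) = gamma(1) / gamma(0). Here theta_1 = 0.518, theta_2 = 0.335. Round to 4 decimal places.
\rho(1) = 0.5009

For an MA(q) process with theta_0 = 1, the autocovariance is
  gamma(k) = sigma^2 * sum_{i=0..q-k} theta_i * theta_{i+k},
and rho(k) = gamma(k) / gamma(0). Sigma^2 cancels.
  numerator   = (1)*(0.518) + (0.518)*(0.335) = 0.69153.
  denominator = (1)^2 + (0.518)^2 + (0.335)^2 = 1.380549.
  rho(1) = 0.69153 / 1.380549 = 0.5009.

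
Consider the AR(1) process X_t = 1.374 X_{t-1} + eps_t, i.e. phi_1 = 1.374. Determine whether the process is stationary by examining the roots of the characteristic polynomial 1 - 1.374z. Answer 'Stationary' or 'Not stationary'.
\text{Not stationary}

The AR(p) characteristic polynomial is P(z) = 1 - 1.374z.
Stationarity requires all roots to lie outside the unit circle, i.e. |z| > 1 for every root.
This is linear in z: 1 + (-1.374) z = 0  =>  z = -1/(-1.374) = 0.727802,  |z| = 0.727802.
Moduli of all roots: 0.7278.
All moduli strictly greater than 1? No.
Verdict: Not stationary.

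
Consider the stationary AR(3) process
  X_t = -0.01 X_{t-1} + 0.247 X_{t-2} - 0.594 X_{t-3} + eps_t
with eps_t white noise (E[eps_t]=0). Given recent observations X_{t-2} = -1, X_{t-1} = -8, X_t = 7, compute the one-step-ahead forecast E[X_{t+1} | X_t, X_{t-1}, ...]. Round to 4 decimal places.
E[X_{t+1} \mid \mathcal F_t] = -1.4520

For an AR(p) model X_t = c + sum_i phi_i X_{t-i} + eps_t, the
one-step-ahead conditional mean is
  E[X_{t+1} | X_t, ...] = c + sum_i phi_i X_{t+1-i}.
Substitute known values:
  E[X_{t+1} | ...] = (-0.01) * (7) + (0.247) * (-8) + (-0.594) * (-1)
                   = -1.4520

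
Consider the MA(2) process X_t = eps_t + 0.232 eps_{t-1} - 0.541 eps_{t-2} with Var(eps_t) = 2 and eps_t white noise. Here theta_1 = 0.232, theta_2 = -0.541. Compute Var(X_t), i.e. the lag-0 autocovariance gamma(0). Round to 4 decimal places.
\gamma(0) = 2.6930

For an MA(q) process X_t = eps_t + sum_i theta_i eps_{t-i} with
Var(eps_t) = sigma^2, the variance is
  gamma(0) = sigma^2 * (1 + sum_i theta_i^2).
  sum_i theta_i^2 = (0.232)^2 + (-0.541)^2 = 0.053824 + 0.292681 = 0.346505.
  gamma(0) = 2 * (1 + 0.346505) = 2 * 1.346505 = 2.69301, which rounds to 2.6930.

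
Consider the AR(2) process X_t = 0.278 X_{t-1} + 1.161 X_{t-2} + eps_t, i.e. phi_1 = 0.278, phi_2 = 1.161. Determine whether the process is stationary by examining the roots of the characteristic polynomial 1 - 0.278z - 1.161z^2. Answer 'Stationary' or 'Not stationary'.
\text{Not stationary}

The AR(p) characteristic polynomial is P(z) = 1 - 0.278z - 1.161z^2.
Stationarity requires all roots to lie outside the unit circle, i.e. |z| > 1 for every root.
Set 1 + (-0.278) z + (-1.161) z^2 = 0, i.e. a z^2 + b z + c = 0 with a = -1.161, b = -0.278, c = 1.
Discriminant D = b^2 - 4ac = (-0.278)^2 - 4*(-1.161)*1 = 0.077284 - (-4.644) = 4.721284.
D >= 0, so the roots are real: z = (-b +/- sqrt(D)) / (2a) = (0.278 +/- 2.172852) / (-2.322).
  z_1 = (0.278 + 2.172852) / (-2.322) = -1.0555,   |z_1| = 1.0555.
  z_2 = (0.278 - 2.172852) / (-2.322) = 0.816,   |z_2| = 0.816.
Moduli of all roots: 1.0555, 0.8160.
All moduli strictly greater than 1? No.
Verdict: Not stationary.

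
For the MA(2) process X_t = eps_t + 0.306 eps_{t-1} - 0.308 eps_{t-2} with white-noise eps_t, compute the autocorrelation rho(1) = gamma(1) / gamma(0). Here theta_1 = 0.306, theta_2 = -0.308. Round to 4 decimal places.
\rho(1) = 0.1782

For an MA(q) process with theta_0 = 1, the autocovariance is
  gamma(k) = sigma^2 * sum_{i=0..q-k} theta_i * theta_{i+k},
and rho(k) = gamma(k) / gamma(0). Sigma^2 cancels.
  numerator   = (1)*(0.306) + (0.306)*(-0.308) = 0.211752.
  denominator = (1)^2 + (0.306)^2 + (-0.308)^2 = 1.1885.
  rho(1) = 0.211752 / 1.1885 = 0.1782.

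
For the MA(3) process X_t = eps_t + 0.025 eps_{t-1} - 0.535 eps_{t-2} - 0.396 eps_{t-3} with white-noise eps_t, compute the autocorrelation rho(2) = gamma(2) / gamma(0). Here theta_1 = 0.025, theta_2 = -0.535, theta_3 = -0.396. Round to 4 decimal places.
\rho(2) = -0.3774

For an MA(q) process with theta_0 = 1, the autocovariance is
  gamma(k) = sigma^2 * sum_{i=0..q-k} theta_i * theta_{i+k},
and rho(k) = gamma(k) / gamma(0). Sigma^2 cancels.
  numerator   = (1)*(-0.535) + (0.025)*(-0.396) = -0.5449.
  denominator = (1)^2 + (0.025)^2 + (-0.535)^2 + (-0.396)^2 = 1.443666.
  rho(2) = -0.5449 / 1.443666 = -0.3774.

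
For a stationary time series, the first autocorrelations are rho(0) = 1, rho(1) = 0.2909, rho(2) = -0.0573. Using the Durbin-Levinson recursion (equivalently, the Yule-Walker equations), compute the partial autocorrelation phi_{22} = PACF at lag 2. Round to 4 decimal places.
\phi_{22} = -0.1550

The PACF at lag k is phi_{kk}, the last component of the solution
to the Yule-Walker system G_k phi = r_k where
  (G_k)_{ij} = rho(|i - j|), (r_k)_i = rho(i), i,j = 1..k.
Equivalently, Durbin-Levinson gives phi_{kk} iteratively:
  phi_{11} = rho(1)
  phi_{kk} = [rho(k) - sum_{j=1..k-1} phi_{k-1,j} rho(k-j)]
            / [1 - sum_{j=1..k-1} phi_{k-1,j} rho(j)],
  phi_{k,j} = phi_{k-1,j} - phi_{kk} phi_{k-1,k-j},  j = 1..k-1.
Step k = 1:
  phi_11 = rho(1) = 0.2909.
Step k = 2:
  phi_22 = [rho(2) - phi_11 rho(1)] / [1 - phi_11 rho(1)] = [-0.0573 - (0.2909)(0.2909)] / [1 - (0.2909)(0.2909)]
         = -0.14192281 / 0.91537719 = -0.155.
Therefore phi_{22} = -0.1550.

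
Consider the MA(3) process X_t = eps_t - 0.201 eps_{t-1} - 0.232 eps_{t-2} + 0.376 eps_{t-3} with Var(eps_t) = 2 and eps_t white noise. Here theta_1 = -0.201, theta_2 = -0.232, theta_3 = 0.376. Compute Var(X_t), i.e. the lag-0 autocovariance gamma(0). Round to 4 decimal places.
\gamma(0) = 2.4712

For an MA(q) process X_t = eps_t + sum_i theta_i eps_{t-i} with
Var(eps_t) = sigma^2, the variance is
  gamma(0) = sigma^2 * (1 + sum_i theta_i^2).
  sum_i theta_i^2 = (-0.201)^2 + (-0.232)^2 + (0.376)^2 = 0.040401 + 0.053824 + 0.141376 = 0.235601.
  gamma(0) = 2 * (1 + 0.235601) = 2 * 1.235601 = 2.471202, which rounds to 2.4712.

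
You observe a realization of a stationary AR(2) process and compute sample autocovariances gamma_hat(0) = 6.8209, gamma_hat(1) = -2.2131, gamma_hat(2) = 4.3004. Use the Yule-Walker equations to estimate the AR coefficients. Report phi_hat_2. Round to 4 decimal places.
\hat\phi_{2} = 0.5870

The Yule-Walker equations for an AR(p) process read, in matrix form,
  Gamma_p phi = r_p,   with   (Gamma_p)_{ij} = gamma(|i - j|),
                       (r_p)_i = gamma(i),   i,j = 1..p.
Substitute the sample gammas (Toeplitz matrix and right-hand side of size 2):
  Gamma_p = [[6.8209, -2.2131], [-2.2131, 6.8209]]
  r_p     = [-2.2131, 4.3004]
Written out:
  6.8209 phi_1 - 2.2131 phi_2 = -2.2131
  -2.2131 phi_1 + 6.8209 phi_2 = 4.3004
Solve by Cramer's rule:
  det = gamma(0)^2 - gamma(1)^2 = (6.8209)^2 - (-2.2131)^2 = 46.52467681 - 4.89781161 = 41.6268652
  phi_hat_1 = [gamma(1) gamma(0) - gamma(1) gamma(2)] / det = [(-2.2131)(6.8209) - (-2.2131)(4.3004)] / 41.6268652 = -5.57811855 / 41.6268652 = -0.134
  phi_hat_2 = [gamma(0) gamma(2) - gamma(1)^2] / det = [(6.8209)(4.3004) - (-2.2131)^2] / 41.6268652 = 24.43478675 / 41.6268652 = 0.587
So phi_hat = [-0.1340, 0.5870].
Therefore phi_hat_2 = 0.5870.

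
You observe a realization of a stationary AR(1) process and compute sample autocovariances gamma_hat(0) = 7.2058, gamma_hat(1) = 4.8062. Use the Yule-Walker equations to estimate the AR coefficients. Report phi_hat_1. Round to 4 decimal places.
\hat\phi_{1} = 0.6670

The Yule-Walker equations for an AR(p) process read, in matrix form,
  Gamma_p phi = r_p,   with   (Gamma_p)_{ij} = gamma(|i - j|),
                       (r_p)_i = gamma(i),   i,j = 1..p.
Substitute the sample gammas (Toeplitz matrix and right-hand side of size 1):
  Gamma_p = [[7.2058]]
  r_p     = [4.8062]
With p = 1 this is the single equation gamma(0) phi_1 = gamma(1):
  phi_hat_1 = gamma(1) / gamma(0) = 4.8062 / 7.2058 = 0.6670.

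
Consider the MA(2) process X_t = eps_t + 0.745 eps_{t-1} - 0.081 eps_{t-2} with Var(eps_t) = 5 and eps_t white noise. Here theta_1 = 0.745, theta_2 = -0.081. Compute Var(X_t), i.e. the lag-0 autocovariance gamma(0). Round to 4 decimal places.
\gamma(0) = 7.8079

For an MA(q) process X_t = eps_t + sum_i theta_i eps_{t-i} with
Var(eps_t) = sigma^2, the variance is
  gamma(0) = sigma^2 * (1 + sum_i theta_i^2).
  sum_i theta_i^2 = (0.745)^2 + (-0.081)^2 = 0.555025 + 0.006561 = 0.561586.
  gamma(0) = 5 * (1 + 0.561586) = 5 * 1.561586 = 7.80793, which rounds to 7.8079.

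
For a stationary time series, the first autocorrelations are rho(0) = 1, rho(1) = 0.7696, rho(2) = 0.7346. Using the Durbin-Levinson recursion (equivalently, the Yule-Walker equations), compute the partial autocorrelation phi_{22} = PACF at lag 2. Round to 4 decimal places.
\phi_{22} = 0.3491

The PACF at lag k is phi_{kk}, the last component of the solution
to the Yule-Walker system G_k phi = r_k where
  (G_k)_{ij} = rho(|i - j|), (r_k)_i = rho(i), i,j = 1..k.
Equivalently, Durbin-Levinson gives phi_{kk} iteratively:
  phi_{11} = rho(1)
  phi_{kk} = [rho(k) - sum_{j=1..k-1} phi_{k-1,j} rho(k-j)]
            / [1 - sum_{j=1..k-1} phi_{k-1,j} rho(j)],
  phi_{k,j} = phi_{k-1,j} - phi_{kk} phi_{k-1,k-j},  j = 1..k-1.
Step k = 1:
  phi_11 = rho(1) = 0.7696.
Step k = 2:
  phi_22 = [rho(2) - phi_11 rho(1)] / [1 - phi_11 rho(1)] = [0.7346 - (0.7696)(0.7696)] / [1 - (0.7696)(0.7696)]
         = 0.14231584 / 0.40771584 = 0.3491.
Therefore phi_{22} = 0.3491.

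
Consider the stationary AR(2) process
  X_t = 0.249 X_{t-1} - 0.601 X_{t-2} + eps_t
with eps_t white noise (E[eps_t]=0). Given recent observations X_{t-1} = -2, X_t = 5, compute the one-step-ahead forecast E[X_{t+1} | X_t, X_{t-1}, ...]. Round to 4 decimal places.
E[X_{t+1} \mid \mathcal F_t] = 2.4470

For an AR(p) model X_t = c + sum_i phi_i X_{t-i} + eps_t, the
one-step-ahead conditional mean is
  E[X_{t+1} | X_t, ...] = c + sum_i phi_i X_{t+1-i}.
Substitute known values:
  E[X_{t+1} | ...] = (0.249) * (5) + (-0.601) * (-2)
                   = 2.4470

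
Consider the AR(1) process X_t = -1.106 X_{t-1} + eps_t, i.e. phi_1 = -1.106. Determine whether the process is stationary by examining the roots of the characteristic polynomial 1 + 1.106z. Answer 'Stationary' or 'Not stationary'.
\text{Not stationary}

The AR(p) characteristic polynomial is P(z) = 1 + 1.106z.
Stationarity requires all roots to lie outside the unit circle, i.e. |z| > 1 for every root.
This is linear in z: 1 + (1.106) z = 0  =>  z = -1/(1.106) = -0.904159,  |z| = 0.904159.
Moduli of all roots: 0.9042.
All moduli strictly greater than 1? No.
Verdict: Not stationary.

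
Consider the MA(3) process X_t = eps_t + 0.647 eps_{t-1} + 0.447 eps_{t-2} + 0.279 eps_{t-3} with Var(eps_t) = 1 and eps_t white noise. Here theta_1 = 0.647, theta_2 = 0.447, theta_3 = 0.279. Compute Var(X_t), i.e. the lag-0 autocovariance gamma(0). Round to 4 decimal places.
\gamma(0) = 1.6963

For an MA(q) process X_t = eps_t + sum_i theta_i eps_{t-i} with
Var(eps_t) = sigma^2, the variance is
  gamma(0) = sigma^2 * (1 + sum_i theta_i^2).
  sum_i theta_i^2 = (0.647)^2 + (0.447)^2 + (0.279)^2 = 0.418609 + 0.199809 + 0.077841 = 0.696259.
  gamma(0) = 1 * (1 + 0.696259) = 1 * 1.696259 = 1.696259, which rounds to 1.6963.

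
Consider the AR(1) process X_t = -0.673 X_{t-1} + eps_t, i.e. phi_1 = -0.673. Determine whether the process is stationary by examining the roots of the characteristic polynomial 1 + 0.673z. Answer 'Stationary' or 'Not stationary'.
\text{Stationary}

The AR(p) characteristic polynomial is P(z) = 1 + 0.673z.
Stationarity requires all roots to lie outside the unit circle, i.e. |z| > 1 for every root.
This is linear in z: 1 + (0.673) z = 0  =>  z = -1/(0.673) = -1.485884,  |z| = 1.485884.
Moduli of all roots: 1.4859.
All moduli strictly greater than 1? Yes.
Verdict: Stationary.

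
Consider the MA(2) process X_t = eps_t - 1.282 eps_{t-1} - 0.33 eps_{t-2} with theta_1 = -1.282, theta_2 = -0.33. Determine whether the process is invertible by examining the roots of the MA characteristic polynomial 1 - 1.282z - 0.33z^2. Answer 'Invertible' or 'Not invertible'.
\text{Not invertible}

The MA(q) characteristic polynomial is P(z) = 1 - 1.282z - 0.33z^2.
Invertibility requires all roots to lie outside the unit circle, i.e. |z| > 1 for every root.
Set 1 + (-1.282) z + (-0.33) z^2 = 0, i.e. a z^2 + b z + c = 0 with a = -0.33, b = -1.282, c = 1.
Discriminant D = b^2 - 4ac = (-1.282)^2 - 4*(-0.33)*1 = 1.643524 - (-1.32) = 2.963524.
D >= 0, so the roots are real: z = (-b +/- sqrt(D)) / (2a) = (1.282 +/- 1.721489) / (-0.66).
  z_1 = (1.282 + 1.721489) / (-0.66) = -4.5507,   |z_1| = 4.5507.
  z_2 = (1.282 - 1.721489) / (-0.66) = 0.6659,   |z_2| = 0.6659.
Moduli of all roots: 4.5507, 0.6659.
All moduli strictly greater than 1? No.
Verdict: Not invertible.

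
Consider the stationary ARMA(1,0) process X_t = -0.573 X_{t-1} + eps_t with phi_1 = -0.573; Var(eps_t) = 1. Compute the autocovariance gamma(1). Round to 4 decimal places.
\gamma(1) = -0.8531

Multiply the model equation by X_{t-k} and take expectations. With theta_0 = psi_0 = 1 and psi_j the MA(infinity) weights, this gives
  gamma(k) - sum_i phi_i gamma(k-i) = c_k,
  c_k = sigma^2 * sum_{j=k..q} theta_j psi_{j-k}   (c_k = 0 for k > q),
using gamma(-m) = gamma(m).
Pure AR (q = 0): c_0 = sigma^2 = 1, c_k = 0 for k >= 1.
Equations for k = 0 and k = 1 (AR order 1):
  gamma(0) = phi_1 gamma(1) + c_0
  gamma(1) = phi_1 gamma(0) + c_1
Substituting the second into the first: gamma(0) (1 - phi_1^2) = c_0 + phi_1 c_1, so
  gamma(0) = c_0 / (1 - phi_1^2) = 1 / (1 - (-0.573)^2) = 1 / 0.671671 = 1.488824.
  gamma(1) = phi_1 gamma(0) = (-0.573)(1.488824) = -0.853096.
Therefore gamma(1) = -0.8531 (to 4 decimal places).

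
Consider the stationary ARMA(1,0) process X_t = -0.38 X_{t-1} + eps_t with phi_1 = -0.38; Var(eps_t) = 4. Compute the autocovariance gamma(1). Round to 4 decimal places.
\gamma(1) = -1.7765

Multiply the model equation by X_{t-k} and take expectations. With theta_0 = psi_0 = 1 and psi_j the MA(infinity) weights, this gives
  gamma(k) - sum_i phi_i gamma(k-i) = c_k,
  c_k = sigma^2 * sum_{j=k..q} theta_j psi_{j-k}   (c_k = 0 for k > q),
using gamma(-m) = gamma(m).
Pure AR (q = 0): c_0 = sigma^2 = 4, c_k = 0 for k >= 1.
Equations for k = 0 and k = 1 (AR order 1):
  gamma(0) = phi_1 gamma(1) + c_0
  gamma(1) = phi_1 gamma(0) + c_1
Substituting the second into the first: gamma(0) (1 - phi_1^2) = c_0 + phi_1 c_1, so
  gamma(0) = c_0 / (1 - phi_1^2) = 4 / (1 - (-0.38)^2) = 4 / 0.8556 = 4.675082.
  gamma(1) = phi_1 gamma(0) = (-0.38)(4.675082) = -1.776531.
Therefore gamma(1) = -1.7765 (to 4 decimal places).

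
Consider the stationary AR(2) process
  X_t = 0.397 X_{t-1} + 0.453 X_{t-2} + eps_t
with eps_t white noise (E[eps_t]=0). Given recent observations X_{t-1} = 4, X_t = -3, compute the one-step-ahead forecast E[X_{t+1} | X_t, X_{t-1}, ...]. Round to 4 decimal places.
E[X_{t+1} \mid \mathcal F_t] = 0.6210

For an AR(p) model X_t = c + sum_i phi_i X_{t-i} + eps_t, the
one-step-ahead conditional mean is
  E[X_{t+1} | X_t, ...] = c + sum_i phi_i X_{t+1-i}.
Substitute known values:
  E[X_{t+1} | ...] = (0.397) * (-3) + (0.453) * (4)
                   = 0.6210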